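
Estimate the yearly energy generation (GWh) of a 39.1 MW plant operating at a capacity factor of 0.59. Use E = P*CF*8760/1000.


E = 39.1 * 0.59 * 8760 / 1000 = 202.0844 GWh


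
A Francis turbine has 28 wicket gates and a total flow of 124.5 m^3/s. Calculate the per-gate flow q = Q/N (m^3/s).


q = 124.5 / 28 = 4.4464 m^3/s


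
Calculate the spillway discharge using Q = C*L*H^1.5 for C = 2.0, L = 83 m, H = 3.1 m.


Q = 2.0 * 83 * 3.1^1.5 = 906.0468 m^3/s


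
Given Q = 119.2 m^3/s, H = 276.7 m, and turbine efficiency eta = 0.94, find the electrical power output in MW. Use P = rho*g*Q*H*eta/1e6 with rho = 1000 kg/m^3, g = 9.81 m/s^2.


P = 1000 * 9.81 * 119.2 * 276.7 * 0.94 / 1e6 = 304.1461 MW


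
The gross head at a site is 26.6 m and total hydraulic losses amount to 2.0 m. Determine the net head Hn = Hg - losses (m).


Hn = 26.6 - 2.0 = 24.6000 m


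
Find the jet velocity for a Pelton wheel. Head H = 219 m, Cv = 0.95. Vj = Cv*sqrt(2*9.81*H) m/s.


Vj = 0.95 * sqrt(2*9.81*219) = 62.2723 m/s


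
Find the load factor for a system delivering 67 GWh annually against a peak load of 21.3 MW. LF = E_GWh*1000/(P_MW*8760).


LF = 67 * 1000 / (21.3 * 8760) = 0.3591


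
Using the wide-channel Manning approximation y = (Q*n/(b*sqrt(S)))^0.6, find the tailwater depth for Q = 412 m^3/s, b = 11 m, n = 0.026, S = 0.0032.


y = (412 * 0.026 / (11 * 0.0032^0.5))^0.6 = 5.5150 m


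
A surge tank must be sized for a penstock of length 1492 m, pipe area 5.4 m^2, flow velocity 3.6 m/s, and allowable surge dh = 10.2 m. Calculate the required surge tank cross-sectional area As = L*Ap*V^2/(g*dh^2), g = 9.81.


As = 1492 * 5.4 * 3.6^2 / (9.81 * 10.2^2) = 102.3053 m^2


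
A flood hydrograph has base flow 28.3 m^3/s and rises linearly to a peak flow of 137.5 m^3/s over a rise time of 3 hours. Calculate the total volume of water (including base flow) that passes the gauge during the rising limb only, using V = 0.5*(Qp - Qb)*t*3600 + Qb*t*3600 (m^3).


V = 0.5*(137.5 - 28.3)*3*3600 + 28.3*3*3600 = 895320.0000 m^3


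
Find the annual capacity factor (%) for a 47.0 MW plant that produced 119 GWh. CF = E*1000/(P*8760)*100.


CF = 119 * 1000 / (47.0 * 8760) * 100 = 28.9031 %


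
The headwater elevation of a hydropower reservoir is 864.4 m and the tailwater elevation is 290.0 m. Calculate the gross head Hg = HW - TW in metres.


Hg = 864.4 - 290.0 = 574.4000 m


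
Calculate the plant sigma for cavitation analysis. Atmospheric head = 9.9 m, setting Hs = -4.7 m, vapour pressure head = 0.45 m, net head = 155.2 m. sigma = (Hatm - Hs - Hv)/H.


sigma = (9.9 - (-4.7) - 0.45) / 155.2 = 0.0912


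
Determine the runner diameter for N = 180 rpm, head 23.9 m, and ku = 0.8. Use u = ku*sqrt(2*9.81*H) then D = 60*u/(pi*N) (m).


u = 0.8 * sqrt(2*9.81*23.9) = 17.3236 m/s
D = 60 * 17.3236 / (pi * 180) = 1.8381 m


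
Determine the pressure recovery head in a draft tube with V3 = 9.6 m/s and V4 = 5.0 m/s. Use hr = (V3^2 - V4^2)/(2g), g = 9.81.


hr = (9.6^2 - 5.0^2) / (2*9.81) = 3.4230 m


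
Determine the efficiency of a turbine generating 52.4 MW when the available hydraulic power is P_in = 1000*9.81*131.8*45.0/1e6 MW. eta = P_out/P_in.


P_in = 1000 * 9.81 * 131.8 * 45.0 / 1e6 = 58.1831 MW
eta = 52.4 / 58.1831 = 0.9006


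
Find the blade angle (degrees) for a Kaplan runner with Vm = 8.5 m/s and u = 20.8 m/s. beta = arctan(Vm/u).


beta = arctan(8.5 / 20.8) = 22.2276 degrees


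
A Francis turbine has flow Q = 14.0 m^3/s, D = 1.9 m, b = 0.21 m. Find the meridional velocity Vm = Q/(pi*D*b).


Vm = 14.0 / (pi * 1.9 * 0.21) = 11.1688 m/s


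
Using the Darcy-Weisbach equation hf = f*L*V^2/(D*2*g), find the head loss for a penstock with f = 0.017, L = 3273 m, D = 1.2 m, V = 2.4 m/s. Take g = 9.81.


hf = 0.017 * 3273 * 2.4^2 / (1.2 * 2 * 9.81) = 13.6125 m


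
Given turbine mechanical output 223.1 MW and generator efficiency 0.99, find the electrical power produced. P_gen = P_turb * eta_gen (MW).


P_gen = 223.1 * 0.99 = 220.8690 MW


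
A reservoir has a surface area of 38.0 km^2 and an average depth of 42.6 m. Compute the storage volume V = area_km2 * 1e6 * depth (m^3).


V = 38.0 * 1e6 * 42.6 = 1.6188e+09 m^3


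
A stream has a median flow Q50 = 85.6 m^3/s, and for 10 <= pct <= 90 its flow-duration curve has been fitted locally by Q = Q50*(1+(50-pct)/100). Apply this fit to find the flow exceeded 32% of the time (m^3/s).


Q = 85.6 * (1 + (50 - 32)/100) = 101.0080 m^3/s


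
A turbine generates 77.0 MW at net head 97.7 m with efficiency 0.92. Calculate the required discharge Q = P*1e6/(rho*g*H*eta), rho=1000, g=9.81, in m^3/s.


Q = 77.0 * 1e6 / (1000 * 9.81 * 97.7 * 0.92) = 87.3251 m^3/s


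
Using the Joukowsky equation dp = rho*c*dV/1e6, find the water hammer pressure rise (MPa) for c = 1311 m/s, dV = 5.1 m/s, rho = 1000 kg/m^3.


dp = 1000 * 1311 * 5.1 / 1e6 = 6.6861 MPa


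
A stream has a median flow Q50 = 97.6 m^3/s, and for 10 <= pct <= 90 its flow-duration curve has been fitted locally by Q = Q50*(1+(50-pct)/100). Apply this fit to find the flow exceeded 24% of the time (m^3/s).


Q = 97.6 * (1 + (50 - 24)/100) = 122.9760 m^3/s


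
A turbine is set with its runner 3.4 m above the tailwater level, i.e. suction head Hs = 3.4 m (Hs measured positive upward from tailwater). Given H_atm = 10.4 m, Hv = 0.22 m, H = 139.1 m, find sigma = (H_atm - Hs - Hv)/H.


sigma = (10.4 - 3.4 - 0.22) / 139.1 = 0.0487


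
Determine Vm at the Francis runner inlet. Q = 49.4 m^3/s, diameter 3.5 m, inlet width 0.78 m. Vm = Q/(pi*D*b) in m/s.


Vm = 49.4 / (pi * 3.5 * 0.78) = 5.7599 m/s


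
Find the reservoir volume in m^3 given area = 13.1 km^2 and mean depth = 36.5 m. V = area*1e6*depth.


V = 13.1 * 1e6 * 36.5 = 4.7815e+08 m^3


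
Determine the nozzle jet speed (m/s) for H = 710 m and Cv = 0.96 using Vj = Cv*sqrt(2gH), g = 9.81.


Vj = 0.96 * sqrt(2*9.81*710) = 113.3052 m/s


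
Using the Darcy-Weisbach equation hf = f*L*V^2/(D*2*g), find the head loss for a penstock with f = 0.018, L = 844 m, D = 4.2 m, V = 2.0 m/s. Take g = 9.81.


hf = 0.018 * 844 * 2.0^2 / (4.2 * 2 * 9.81) = 0.7374 m


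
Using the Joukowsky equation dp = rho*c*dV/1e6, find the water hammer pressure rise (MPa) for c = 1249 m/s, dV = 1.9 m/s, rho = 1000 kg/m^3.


dp = 1000 * 1249 * 1.9 / 1e6 = 2.3731 MPa


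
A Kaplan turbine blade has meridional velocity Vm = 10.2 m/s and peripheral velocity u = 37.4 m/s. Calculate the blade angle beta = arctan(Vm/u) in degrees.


beta = arctan(10.2 / 37.4) = 15.2551 degrees


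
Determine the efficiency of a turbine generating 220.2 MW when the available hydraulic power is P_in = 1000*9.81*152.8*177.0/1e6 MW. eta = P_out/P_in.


P_in = 1000 * 9.81 * 152.8 * 177.0 / 1e6 = 265.3173 MW
eta = 220.2 / 265.3173 = 0.8299


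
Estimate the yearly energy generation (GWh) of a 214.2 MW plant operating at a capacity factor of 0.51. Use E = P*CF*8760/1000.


E = 214.2 * 0.51 * 8760 / 1000 = 956.9599 GWh


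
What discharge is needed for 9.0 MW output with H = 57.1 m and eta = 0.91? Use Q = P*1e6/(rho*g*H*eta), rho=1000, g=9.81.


Q = 9.0 * 1e6 / (1000 * 9.81 * 57.1 * 0.91) = 17.6561 m^3/s


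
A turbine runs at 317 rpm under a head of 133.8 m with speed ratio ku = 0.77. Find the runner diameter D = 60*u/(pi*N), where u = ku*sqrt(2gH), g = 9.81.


u = 0.77 * sqrt(2*9.81*133.8) = 39.4519 m/s
D = 60 * 39.4519 / (pi * 317) = 2.3769 m


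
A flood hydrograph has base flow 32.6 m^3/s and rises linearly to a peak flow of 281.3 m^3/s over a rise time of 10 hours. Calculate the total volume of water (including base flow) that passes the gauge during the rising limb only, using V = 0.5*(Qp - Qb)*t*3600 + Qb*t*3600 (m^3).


V = 0.5*(281.3 - 32.6)*10*3600 + 32.6*10*3600 = 5.6502e+06 m^3


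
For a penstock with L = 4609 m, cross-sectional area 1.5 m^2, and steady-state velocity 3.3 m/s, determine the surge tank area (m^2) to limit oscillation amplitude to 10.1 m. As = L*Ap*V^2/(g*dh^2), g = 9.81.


As = 4609 * 1.5 * 3.3^2 / (9.81 * 10.1^2) = 75.2340 m^2


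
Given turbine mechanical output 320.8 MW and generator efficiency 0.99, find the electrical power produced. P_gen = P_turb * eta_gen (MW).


P_gen = 320.8 * 0.99 = 317.5920 MW


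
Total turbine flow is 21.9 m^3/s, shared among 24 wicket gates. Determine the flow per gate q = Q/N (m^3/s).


q = 21.9 / 24 = 0.9125 m^3/s


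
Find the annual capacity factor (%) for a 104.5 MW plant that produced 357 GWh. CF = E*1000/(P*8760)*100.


CF = 357 * 1000 / (104.5 * 8760) * 100 = 38.9985 %


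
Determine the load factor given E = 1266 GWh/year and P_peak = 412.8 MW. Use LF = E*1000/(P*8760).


LF = 1266 * 1000 / (412.8 * 8760) = 0.3501


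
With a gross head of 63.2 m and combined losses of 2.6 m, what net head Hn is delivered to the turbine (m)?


Hn = 63.2 - 2.6 = 60.6000 m


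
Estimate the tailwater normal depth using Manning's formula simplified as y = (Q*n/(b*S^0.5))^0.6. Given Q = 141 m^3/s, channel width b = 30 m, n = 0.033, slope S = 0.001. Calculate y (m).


y = (141 * 0.033 / (30 * 0.001^0.5))^0.6 = 2.5964 m


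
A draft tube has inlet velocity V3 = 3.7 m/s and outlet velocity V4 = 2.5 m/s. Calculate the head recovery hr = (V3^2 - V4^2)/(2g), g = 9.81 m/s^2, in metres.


hr = (3.7^2 - 2.5^2) / (2*9.81) = 0.3792 m


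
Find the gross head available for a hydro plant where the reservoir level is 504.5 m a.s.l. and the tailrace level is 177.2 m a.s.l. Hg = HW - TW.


Hg = 504.5 - 177.2 = 327.3000 m


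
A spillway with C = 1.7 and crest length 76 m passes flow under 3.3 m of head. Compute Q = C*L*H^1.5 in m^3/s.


Q = 1.7 * 76 * 3.3^1.5 = 774.5214 m^3/s


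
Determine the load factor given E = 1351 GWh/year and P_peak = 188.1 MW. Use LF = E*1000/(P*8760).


LF = 1351 * 1000 / (188.1 * 8760) = 0.8199


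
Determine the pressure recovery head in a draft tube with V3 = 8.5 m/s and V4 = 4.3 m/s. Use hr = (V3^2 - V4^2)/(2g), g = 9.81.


hr = (8.5^2 - 4.3^2) / (2*9.81) = 2.7401 m


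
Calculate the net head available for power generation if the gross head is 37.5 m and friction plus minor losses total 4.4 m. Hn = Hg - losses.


Hn = 37.5 - 4.4 = 33.1000 m


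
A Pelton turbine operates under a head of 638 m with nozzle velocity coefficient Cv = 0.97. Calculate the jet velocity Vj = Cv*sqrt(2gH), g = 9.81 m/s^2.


Vj = 0.97 * sqrt(2*9.81*638) = 108.5254 m/s


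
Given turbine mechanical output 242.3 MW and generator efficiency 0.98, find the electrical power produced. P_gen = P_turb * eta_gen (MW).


P_gen = 242.3 * 0.98 = 237.4540 MW


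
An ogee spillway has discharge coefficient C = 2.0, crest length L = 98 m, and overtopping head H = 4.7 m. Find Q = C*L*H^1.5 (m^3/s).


Q = 2.0 * 98 * 4.7^1.5 = 1997.1140 m^3/s


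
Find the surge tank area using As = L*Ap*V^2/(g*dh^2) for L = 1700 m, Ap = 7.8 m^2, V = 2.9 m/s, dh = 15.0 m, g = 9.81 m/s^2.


As = 1700 * 7.8 * 2.9^2 / (9.81 * 15.0^2) = 50.5229 m^2


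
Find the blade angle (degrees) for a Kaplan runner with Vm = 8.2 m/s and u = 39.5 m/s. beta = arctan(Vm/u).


beta = arctan(8.2 / 39.5) = 11.7277 degrees


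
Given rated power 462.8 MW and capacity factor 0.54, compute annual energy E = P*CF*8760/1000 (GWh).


E = 462.8 * 0.54 * 8760 / 1000 = 2189.2291 GWh


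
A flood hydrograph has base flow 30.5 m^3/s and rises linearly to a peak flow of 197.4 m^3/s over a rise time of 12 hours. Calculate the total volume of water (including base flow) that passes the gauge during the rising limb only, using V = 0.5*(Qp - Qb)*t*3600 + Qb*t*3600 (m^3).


V = 0.5*(197.4 - 30.5)*12*3600 + 30.5*12*3600 = 4.9226e+06 m^3


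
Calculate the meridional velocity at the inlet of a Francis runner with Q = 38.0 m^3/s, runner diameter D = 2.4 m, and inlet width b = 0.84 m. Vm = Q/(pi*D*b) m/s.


Vm = 38.0 / (pi * 2.4 * 0.84) = 5.9999 m/s


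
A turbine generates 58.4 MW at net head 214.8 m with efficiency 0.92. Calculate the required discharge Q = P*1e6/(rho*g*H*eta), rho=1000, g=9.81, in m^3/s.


Q = 58.4 * 1e6 / (1000 * 9.81 * 214.8 * 0.92) = 30.1246 m^3/s


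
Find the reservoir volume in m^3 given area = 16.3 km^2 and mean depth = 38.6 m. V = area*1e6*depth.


V = 16.3 * 1e6 * 38.6 = 6.2918e+08 m^3


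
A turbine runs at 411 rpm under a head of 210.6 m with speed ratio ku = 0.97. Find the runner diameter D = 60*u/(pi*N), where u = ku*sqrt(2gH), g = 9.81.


u = 0.97 * sqrt(2*9.81*210.6) = 62.3520 m/s
D = 60 * 62.3520 / (pi * 411) = 2.8974 m


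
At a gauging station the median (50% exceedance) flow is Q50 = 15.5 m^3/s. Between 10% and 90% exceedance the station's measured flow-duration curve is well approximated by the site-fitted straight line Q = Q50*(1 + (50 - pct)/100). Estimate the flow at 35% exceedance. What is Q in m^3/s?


Q = 15.5 * (1 + (50 - 35)/100) = 17.8250 m^3/s


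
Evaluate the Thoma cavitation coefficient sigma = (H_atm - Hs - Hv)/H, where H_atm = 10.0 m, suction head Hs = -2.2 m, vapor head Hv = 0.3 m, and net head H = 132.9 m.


sigma = (10.0 - (-2.2) - 0.3) / 132.9 = 0.0895


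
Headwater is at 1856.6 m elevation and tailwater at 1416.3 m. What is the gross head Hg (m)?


Hg = 1856.6 - 1416.3 = 440.3000 m


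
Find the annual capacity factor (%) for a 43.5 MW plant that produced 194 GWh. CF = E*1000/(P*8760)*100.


CF = 194 * 1000 / (43.5 * 8760) * 100 = 50.9106 %


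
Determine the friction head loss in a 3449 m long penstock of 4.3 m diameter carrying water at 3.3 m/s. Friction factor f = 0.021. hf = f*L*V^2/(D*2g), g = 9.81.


hf = 0.021 * 3449 * 3.3^2 / (4.3 * 2 * 9.81) = 9.3492 m


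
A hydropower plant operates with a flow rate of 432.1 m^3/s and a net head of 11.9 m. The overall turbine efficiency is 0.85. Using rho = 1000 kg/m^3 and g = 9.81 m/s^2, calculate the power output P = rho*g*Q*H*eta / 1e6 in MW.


P = 1000 * 9.81 * 432.1 * 11.9 * 0.85 / 1e6 = 42.8765 MW


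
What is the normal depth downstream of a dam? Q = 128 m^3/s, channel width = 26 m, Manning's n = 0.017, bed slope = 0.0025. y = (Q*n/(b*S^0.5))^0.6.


y = (128 * 0.017 / (26 * 0.0025^0.5))^0.6 = 1.3622 m


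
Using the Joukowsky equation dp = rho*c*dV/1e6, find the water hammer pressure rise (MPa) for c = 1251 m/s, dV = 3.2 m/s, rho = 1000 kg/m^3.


dp = 1000 * 1251 * 3.2 / 1e6 = 4.0032 MPa


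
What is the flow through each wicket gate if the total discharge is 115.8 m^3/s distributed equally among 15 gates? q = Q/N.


q = 115.8 / 15 = 7.7200 m^3/s


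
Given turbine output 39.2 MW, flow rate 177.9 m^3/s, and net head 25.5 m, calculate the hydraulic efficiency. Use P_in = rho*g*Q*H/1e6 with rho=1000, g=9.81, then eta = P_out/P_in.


P_in = 1000 * 9.81 * 177.9 * 25.5 / 1e6 = 44.5026 MW
eta = 39.2 / 44.5026 = 0.8808


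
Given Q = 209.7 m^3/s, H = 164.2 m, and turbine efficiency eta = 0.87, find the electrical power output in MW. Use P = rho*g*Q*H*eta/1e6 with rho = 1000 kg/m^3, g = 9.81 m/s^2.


P = 1000 * 9.81 * 209.7 * 164.2 * 0.87 / 1e6 = 293.8731 MW


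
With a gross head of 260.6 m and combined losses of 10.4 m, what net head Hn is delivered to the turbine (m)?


Hn = 260.6 - 10.4 = 250.2000 m


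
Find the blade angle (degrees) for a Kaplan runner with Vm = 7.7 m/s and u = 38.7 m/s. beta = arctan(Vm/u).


beta = arctan(7.7 / 38.7) = 11.2530 degrees


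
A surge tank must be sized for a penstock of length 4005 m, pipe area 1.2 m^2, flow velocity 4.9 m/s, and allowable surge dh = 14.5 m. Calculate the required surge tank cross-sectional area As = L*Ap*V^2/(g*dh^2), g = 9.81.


As = 4005 * 1.2 * 4.9^2 / (9.81 * 14.5^2) = 55.9462 m^2


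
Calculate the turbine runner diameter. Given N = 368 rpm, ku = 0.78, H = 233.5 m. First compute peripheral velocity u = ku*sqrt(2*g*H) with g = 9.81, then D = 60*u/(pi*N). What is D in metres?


u = 0.78 * sqrt(2*9.81*233.5) = 52.7944 m/s
D = 60 * 52.7944 / (pi * 368) = 2.7399 m


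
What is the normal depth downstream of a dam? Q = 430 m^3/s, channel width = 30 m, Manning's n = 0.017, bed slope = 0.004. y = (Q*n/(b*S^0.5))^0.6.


y = (430 * 0.017 / (30 * 0.004^0.5))^0.6 = 2.2463 m


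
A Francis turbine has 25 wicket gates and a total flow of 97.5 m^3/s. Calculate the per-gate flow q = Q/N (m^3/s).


q = 97.5 / 25 = 3.9000 m^3/s


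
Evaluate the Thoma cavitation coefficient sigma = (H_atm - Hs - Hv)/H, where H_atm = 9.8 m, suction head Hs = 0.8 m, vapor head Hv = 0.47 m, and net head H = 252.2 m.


sigma = (9.8 - 0.8 - 0.47) / 252.2 = 0.0338


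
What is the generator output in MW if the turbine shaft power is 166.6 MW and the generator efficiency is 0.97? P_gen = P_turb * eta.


P_gen = 166.6 * 0.97 = 161.6020 MW


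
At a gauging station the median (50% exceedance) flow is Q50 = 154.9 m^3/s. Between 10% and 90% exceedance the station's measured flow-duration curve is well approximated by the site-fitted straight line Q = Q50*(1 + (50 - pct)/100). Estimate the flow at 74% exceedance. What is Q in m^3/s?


Q = 154.9 * (1 + (50 - 74)/100) = 117.7240 m^3/s


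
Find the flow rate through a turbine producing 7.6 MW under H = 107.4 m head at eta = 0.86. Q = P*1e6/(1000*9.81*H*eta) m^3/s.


Q = 7.6 * 1e6 / (1000 * 9.81 * 107.4 * 0.86) = 8.3877 m^3/s


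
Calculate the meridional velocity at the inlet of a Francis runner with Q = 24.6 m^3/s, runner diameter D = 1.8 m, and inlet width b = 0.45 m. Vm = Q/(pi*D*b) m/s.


Vm = 24.6 / (pi * 1.8 * 0.45) = 9.6672 m/s


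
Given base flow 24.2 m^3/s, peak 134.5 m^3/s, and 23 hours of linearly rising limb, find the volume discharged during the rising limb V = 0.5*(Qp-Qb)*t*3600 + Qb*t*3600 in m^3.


V = 0.5*(134.5 - 24.2)*23*3600 + 24.2*23*3600 = 6.5702e+06 m^3


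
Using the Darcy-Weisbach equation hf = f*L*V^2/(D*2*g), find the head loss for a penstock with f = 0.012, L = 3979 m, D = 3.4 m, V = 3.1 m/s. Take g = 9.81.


hf = 0.012 * 3979 * 3.1^2 / (3.4 * 2 * 9.81) = 6.8786 m


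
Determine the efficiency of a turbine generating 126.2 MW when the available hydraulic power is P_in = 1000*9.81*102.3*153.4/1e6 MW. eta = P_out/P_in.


P_in = 1000 * 9.81 * 102.3 * 153.4 / 1e6 = 153.9466 MW
eta = 126.2 / 153.9466 = 0.8198


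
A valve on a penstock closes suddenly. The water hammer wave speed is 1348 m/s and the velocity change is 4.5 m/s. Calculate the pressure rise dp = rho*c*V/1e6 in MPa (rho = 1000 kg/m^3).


dp = 1000 * 1348 * 4.5 / 1e6 = 6.0660 MPa


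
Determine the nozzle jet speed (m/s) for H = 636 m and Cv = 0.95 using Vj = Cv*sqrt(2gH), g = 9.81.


Vj = 0.95 * sqrt(2*9.81*636) = 106.1211 m/s


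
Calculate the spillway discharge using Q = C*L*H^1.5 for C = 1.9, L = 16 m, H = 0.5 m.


Q = 1.9 * 16 * 0.5^1.5 = 10.7480 m^3/s


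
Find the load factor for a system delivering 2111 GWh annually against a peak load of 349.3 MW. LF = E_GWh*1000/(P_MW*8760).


LF = 2111 * 1000 / (349.3 * 8760) = 0.6899


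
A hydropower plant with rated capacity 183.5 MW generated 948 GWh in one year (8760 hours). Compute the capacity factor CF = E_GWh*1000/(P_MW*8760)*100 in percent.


CF = 948 * 1000 / (183.5 * 8760) * 100 = 58.9750 %


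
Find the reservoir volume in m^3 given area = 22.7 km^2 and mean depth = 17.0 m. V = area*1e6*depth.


V = 22.7 * 1e6 * 17.0 = 3.8590e+08 m^3


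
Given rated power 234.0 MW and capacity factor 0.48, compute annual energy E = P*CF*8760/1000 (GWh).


E = 234.0 * 0.48 * 8760 / 1000 = 983.9232 GWh


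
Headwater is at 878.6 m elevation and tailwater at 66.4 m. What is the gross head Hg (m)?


Hg = 878.6 - 66.4 = 812.2000 m


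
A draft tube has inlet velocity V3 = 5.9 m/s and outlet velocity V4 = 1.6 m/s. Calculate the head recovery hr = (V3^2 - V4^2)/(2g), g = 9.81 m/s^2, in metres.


hr = (5.9^2 - 1.6^2) / (2*9.81) = 1.6437 m


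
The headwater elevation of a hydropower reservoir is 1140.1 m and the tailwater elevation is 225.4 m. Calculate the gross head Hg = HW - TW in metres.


Hg = 1140.1 - 225.4 = 914.7000 m


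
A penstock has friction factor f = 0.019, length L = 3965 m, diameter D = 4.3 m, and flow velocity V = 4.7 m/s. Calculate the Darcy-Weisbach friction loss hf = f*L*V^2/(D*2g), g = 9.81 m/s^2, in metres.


hf = 0.019 * 3965 * 4.7^2 / (4.3 * 2 * 9.81) = 19.7254 m


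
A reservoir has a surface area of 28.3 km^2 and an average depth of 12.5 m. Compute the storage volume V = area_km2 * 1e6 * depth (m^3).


V = 28.3 * 1e6 * 12.5 = 3.5375e+08 m^3


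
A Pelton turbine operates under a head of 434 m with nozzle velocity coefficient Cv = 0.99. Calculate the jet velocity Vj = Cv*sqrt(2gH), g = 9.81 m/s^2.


Vj = 0.99 * sqrt(2*9.81*434) = 91.3544 m/s


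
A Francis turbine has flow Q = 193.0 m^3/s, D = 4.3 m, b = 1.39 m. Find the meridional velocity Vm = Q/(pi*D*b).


Vm = 193.0 / (pi * 4.3 * 1.39) = 10.2784 m/s


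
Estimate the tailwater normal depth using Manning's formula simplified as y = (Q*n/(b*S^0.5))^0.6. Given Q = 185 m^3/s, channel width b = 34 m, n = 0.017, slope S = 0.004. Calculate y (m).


y = (185 * 0.017 / (34 * 0.004^0.5))^0.6 = 1.2562 m


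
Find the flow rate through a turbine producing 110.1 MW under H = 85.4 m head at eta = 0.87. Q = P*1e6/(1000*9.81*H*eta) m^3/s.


Q = 110.1 * 1e6 / (1000 * 9.81 * 85.4 * 0.87) = 151.0571 m^3/s


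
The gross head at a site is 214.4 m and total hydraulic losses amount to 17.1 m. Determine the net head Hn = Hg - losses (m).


Hn = 214.4 - 17.1 = 197.3000 m


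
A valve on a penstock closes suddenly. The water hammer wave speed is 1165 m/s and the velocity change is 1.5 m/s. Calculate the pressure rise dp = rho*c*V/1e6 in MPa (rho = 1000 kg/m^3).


dp = 1000 * 1165 * 1.5 / 1e6 = 1.7475 MPa


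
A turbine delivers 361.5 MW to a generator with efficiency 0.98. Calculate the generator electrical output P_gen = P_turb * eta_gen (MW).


P_gen = 361.5 * 0.98 = 354.2700 MW


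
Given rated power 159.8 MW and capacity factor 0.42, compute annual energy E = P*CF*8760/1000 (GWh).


E = 159.8 * 0.42 * 8760 / 1000 = 587.9362 GWh


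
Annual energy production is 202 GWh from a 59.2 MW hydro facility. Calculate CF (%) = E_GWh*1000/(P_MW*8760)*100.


CF = 202 * 1000 / (59.2 * 8760) * 100 = 38.9516 %


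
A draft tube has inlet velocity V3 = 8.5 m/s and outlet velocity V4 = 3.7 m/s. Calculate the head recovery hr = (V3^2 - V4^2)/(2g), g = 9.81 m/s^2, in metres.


hr = (8.5^2 - 3.7^2) / (2*9.81) = 2.9847 m


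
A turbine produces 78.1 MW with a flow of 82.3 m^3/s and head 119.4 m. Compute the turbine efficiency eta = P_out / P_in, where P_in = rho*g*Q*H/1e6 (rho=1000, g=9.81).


P_in = 1000 * 9.81 * 82.3 * 119.4 / 1e6 = 96.3991 MW
eta = 78.1 / 96.3991 = 0.8102


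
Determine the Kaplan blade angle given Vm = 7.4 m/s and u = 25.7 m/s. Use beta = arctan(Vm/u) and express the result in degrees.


beta = arctan(7.4 / 25.7) = 16.0631 degrees


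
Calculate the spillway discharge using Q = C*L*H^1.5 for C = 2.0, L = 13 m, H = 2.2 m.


Q = 2.0 * 13 * 2.2^1.5 = 84.8413 m^3/s


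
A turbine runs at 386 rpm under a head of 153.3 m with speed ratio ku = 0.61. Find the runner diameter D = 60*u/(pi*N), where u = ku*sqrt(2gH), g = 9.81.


u = 0.61 * sqrt(2*9.81*153.3) = 33.4542 m/s
D = 60 * 33.4542 / (pi * 386) = 1.6553 m


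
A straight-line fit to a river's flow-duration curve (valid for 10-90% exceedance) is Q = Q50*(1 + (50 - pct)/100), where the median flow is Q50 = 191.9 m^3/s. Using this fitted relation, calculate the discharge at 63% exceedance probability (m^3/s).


Q = 191.9 * (1 + (50 - 63)/100) = 166.9530 m^3/s


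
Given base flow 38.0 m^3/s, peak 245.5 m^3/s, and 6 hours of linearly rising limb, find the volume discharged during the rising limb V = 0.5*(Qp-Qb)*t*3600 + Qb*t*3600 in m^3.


V = 0.5*(245.5 - 38.0)*6*3600 + 38.0*6*3600 = 3.0618e+06 m^3


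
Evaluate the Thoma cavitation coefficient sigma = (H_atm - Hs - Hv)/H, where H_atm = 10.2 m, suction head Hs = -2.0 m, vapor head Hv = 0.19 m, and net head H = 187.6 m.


sigma = (10.2 - (-2.0) - 0.19) / 187.6 = 0.0640


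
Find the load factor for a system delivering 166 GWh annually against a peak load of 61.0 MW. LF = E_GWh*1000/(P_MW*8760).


LF = 166 * 1000 / (61.0 * 8760) = 0.3107


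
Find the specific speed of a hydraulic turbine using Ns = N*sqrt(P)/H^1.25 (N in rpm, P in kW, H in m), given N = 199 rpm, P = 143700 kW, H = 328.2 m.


Ns = 199 * 143700^0.5 / 328.2^1.25 = 54.0018


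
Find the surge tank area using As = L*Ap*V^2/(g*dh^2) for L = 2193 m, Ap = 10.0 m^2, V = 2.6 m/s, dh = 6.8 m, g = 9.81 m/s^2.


As = 2193 * 10.0 * 2.6^2 / (9.81 * 6.8^2) = 326.8124 m^2


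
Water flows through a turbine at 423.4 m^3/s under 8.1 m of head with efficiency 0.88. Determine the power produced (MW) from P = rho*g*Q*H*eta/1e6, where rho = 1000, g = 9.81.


P = 1000 * 9.81 * 423.4 * 8.1 * 0.88 / 1e6 = 29.6065 MW


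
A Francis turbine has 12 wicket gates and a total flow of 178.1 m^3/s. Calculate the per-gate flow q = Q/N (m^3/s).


q = 178.1 / 12 = 14.8417 m^3/s


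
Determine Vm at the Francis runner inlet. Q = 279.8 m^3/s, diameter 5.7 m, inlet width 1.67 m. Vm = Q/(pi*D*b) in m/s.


Vm = 279.8 / (pi * 5.7 * 1.67) = 9.3564 m/s


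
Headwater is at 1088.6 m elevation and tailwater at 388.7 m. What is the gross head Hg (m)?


Hg = 1088.6 - 388.7 = 699.9000 m


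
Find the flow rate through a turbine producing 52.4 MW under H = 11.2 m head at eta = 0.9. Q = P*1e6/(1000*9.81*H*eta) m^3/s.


Q = 52.4 * 1e6 / (1000 * 9.81 * 11.2 * 0.9) = 529.9096 m^3/s


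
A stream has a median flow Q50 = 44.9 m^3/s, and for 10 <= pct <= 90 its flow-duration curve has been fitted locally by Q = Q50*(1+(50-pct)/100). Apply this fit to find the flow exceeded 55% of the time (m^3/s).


Q = 44.9 * (1 + (50 - 55)/100) = 42.6550 m^3/s


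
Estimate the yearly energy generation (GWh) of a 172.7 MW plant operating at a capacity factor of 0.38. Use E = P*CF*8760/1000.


E = 172.7 * 0.38 * 8760 / 1000 = 574.8838 GWh


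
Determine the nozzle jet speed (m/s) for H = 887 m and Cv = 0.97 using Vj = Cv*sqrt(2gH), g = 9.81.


Vj = 0.97 * sqrt(2*9.81*887) = 127.9626 m/s


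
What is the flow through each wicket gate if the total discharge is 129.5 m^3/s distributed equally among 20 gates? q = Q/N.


q = 129.5 / 20 = 6.4750 m^3/s


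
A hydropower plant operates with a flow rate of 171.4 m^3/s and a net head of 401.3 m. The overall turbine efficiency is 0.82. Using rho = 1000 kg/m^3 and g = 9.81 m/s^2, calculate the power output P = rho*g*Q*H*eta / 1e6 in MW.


P = 1000 * 9.81 * 171.4 * 401.3 * 0.82 / 1e6 = 553.3028 MW


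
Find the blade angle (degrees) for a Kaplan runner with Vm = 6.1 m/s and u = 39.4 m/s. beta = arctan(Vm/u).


beta = arctan(6.1 / 39.4) = 8.8008 degrees


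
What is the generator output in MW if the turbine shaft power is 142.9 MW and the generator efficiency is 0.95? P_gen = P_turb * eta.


P_gen = 142.9 * 0.95 = 135.7550 MW


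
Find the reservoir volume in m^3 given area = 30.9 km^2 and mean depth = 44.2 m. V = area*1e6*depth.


V = 30.9 * 1e6 * 44.2 = 1.3658e+09 m^3


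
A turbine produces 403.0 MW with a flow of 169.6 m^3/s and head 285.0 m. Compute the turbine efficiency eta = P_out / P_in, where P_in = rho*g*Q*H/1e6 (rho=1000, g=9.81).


P_in = 1000 * 9.81 * 169.6 * 285.0 / 1e6 = 474.1762 MW
eta = 403.0 / 474.1762 = 0.8499


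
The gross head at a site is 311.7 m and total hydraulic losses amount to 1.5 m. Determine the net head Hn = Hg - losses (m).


Hn = 311.7 - 1.5 = 310.2000 m


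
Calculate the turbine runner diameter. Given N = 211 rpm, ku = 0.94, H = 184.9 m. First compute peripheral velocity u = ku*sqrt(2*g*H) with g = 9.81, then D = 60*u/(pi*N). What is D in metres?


u = 0.94 * sqrt(2*9.81*184.9) = 56.6169 m/s
D = 60 * 56.6169 / (pi * 211) = 5.1247 m


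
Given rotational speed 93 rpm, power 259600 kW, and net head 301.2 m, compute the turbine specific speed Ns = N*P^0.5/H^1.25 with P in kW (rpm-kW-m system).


Ns = 93 * 259600^0.5 / 301.2^1.25 = 37.7630


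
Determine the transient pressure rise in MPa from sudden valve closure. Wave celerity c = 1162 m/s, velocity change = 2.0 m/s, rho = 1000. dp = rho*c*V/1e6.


dp = 1000 * 1162 * 2.0 / 1e6 = 2.3240 MPa


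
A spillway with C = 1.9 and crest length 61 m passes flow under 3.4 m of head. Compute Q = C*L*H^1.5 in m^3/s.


Q = 1.9 * 61 * 3.4^1.5 = 726.6107 m^3/s


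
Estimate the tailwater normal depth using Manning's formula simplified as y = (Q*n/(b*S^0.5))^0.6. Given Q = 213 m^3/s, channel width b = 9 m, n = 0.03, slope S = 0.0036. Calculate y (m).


y = (213 * 0.03 / (9 * 0.0036^0.5))^0.6 = 4.4042 m


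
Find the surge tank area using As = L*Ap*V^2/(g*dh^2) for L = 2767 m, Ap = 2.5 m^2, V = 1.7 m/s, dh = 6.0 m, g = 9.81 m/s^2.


As = 2767 * 2.5 * 1.7^2 / (9.81 * 6.0^2) = 56.6077 m^2


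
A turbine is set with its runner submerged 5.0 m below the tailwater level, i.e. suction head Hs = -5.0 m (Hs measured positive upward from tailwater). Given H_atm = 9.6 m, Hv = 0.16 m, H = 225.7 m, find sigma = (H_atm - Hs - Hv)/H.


sigma = (9.6 - (-5.0) - 0.16) / 225.7 = 0.0640


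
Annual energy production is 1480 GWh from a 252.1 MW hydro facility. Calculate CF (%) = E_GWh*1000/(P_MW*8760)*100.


CF = 1480 * 1000 / (252.1 * 8760) * 100 = 67.0170 %


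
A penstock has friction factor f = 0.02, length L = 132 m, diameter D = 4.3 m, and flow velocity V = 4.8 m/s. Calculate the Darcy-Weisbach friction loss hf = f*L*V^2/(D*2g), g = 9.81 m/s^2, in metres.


hf = 0.02 * 132 * 4.8^2 / (4.3 * 2 * 9.81) = 0.7210 m


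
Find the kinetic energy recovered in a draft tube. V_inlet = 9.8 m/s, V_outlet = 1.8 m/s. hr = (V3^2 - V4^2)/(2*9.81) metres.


hr = (9.8^2 - 1.8^2) / (2*9.81) = 4.7299 m


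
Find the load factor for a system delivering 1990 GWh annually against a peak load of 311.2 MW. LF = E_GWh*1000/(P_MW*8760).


LF = 1990 * 1000 / (311.2 * 8760) = 0.7300


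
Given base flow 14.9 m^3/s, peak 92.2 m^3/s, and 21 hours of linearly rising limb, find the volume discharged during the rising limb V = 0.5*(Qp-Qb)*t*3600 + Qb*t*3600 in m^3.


V = 0.5*(92.2 - 14.9)*21*3600 + 14.9*21*3600 = 4.0484e+06 m^3


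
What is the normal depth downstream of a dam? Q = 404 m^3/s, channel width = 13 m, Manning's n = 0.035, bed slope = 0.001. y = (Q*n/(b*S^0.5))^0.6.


y = (404 * 0.035 / (13 * 0.001^0.5))^0.6 = 8.3542 m


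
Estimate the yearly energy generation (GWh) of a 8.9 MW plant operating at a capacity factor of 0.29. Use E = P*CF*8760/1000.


E = 8.9 * 0.29 * 8760 / 1000 = 22.6096 GWh


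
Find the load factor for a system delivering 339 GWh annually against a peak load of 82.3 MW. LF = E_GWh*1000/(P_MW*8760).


LF = 339 * 1000 / (82.3 * 8760) = 0.4702


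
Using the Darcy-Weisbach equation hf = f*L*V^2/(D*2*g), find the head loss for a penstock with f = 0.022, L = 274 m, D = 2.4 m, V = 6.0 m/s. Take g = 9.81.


hf = 0.022 * 274 * 6.0^2 / (2.4 * 2 * 9.81) = 4.6086 m


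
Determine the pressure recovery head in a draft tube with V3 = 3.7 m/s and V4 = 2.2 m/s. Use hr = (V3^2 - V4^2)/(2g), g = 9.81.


hr = (3.7^2 - 2.2^2) / (2*9.81) = 0.4511 m


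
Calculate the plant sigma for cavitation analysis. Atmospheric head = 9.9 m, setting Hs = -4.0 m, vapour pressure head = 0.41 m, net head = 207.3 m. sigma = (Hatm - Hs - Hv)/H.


sigma = (9.9 - (-4.0) - 0.41) / 207.3 = 0.0651


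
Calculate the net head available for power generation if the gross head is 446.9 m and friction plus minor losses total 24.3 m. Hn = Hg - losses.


Hn = 446.9 - 24.3 = 422.6000 m


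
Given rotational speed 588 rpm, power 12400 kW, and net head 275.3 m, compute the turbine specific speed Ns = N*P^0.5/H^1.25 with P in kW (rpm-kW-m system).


Ns = 588 * 12400^0.5 / 275.3^1.25 = 58.3889


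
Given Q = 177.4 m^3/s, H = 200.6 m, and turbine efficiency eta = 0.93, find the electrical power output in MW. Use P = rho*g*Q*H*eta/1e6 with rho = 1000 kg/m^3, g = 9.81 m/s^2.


P = 1000 * 9.81 * 177.4 * 200.6 * 0.93 / 1e6 = 324.6658 MW


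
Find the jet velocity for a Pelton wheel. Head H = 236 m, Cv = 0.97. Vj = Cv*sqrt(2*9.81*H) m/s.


Vj = 0.97 * sqrt(2*9.81*236) = 66.0051 m/s


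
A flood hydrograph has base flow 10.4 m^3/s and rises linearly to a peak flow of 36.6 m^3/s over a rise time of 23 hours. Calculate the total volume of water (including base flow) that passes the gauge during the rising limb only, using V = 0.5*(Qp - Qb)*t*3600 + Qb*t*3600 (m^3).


V = 0.5*(36.6 - 10.4)*23*3600 + 10.4*23*3600 = 1.9458e+06 m^3


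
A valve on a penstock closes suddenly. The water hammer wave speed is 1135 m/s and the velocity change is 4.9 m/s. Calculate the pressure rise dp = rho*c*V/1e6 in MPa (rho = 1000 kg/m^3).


dp = 1000 * 1135 * 4.9 / 1e6 = 5.5615 MPa


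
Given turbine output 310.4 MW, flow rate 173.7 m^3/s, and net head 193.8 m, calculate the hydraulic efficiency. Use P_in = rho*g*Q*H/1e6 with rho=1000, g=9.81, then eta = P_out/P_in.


P_in = 1000 * 9.81 * 173.7 * 193.8 / 1e6 = 330.2346 MW
eta = 310.4 / 330.2346 = 0.9399


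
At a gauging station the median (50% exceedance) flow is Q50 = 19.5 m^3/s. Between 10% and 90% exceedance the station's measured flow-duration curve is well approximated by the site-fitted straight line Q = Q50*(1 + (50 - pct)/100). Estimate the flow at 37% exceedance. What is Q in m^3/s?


Q = 19.5 * (1 + (50 - 37)/100) = 22.0350 m^3/s


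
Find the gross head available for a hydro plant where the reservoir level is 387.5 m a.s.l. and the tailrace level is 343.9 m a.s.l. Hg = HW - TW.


Hg = 387.5 - 343.9 = 43.6000 m


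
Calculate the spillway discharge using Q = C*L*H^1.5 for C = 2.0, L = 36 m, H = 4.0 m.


Q = 2.0 * 36 * 4.0^1.5 = 576.0000 m^3/s


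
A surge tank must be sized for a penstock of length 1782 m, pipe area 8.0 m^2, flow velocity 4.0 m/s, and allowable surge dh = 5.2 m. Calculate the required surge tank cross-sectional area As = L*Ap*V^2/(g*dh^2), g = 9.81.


As = 1782 * 8.0 * 4.0^2 / (9.81 * 5.2^2) = 859.8882 m^2


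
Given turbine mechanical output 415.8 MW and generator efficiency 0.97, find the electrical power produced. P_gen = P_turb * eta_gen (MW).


P_gen = 415.8 * 0.97 = 403.3260 MW


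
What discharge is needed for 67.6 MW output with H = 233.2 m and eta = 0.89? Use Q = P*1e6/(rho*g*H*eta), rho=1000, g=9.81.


Q = 67.6 * 1e6 / (1000 * 9.81 * 233.2 * 0.89) = 33.2016 m^3/s


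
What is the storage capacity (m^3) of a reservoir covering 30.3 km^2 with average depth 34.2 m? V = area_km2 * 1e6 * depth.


V = 30.3 * 1e6 * 34.2 = 1.0363e+09 m^3


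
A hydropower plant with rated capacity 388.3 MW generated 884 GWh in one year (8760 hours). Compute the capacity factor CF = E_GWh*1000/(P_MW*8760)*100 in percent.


CF = 884 * 1000 / (388.3 * 8760) * 100 = 25.9885 %


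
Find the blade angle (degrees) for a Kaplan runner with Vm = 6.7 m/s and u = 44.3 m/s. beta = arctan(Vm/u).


beta = arctan(6.7 / 44.3) = 8.6003 degrees


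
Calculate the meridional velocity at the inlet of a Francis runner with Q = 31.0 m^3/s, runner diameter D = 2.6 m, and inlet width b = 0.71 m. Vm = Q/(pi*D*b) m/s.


Vm = 31.0 / (pi * 2.6 * 0.71) = 5.3454 m/s


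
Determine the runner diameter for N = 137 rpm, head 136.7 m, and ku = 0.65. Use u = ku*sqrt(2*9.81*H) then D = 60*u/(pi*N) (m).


u = 0.65 * sqrt(2*9.81*136.7) = 33.6626 m/s
D = 60 * 33.6626 / (pi * 137) = 4.6928 m


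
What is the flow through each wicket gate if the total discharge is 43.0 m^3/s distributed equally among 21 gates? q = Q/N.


q = 43.0 / 21 = 2.0476 m^3/s


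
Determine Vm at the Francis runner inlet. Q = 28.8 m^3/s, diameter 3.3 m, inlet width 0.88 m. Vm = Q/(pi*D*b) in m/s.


Vm = 28.8 / (pi * 3.3 * 0.88) = 3.1568 m/s


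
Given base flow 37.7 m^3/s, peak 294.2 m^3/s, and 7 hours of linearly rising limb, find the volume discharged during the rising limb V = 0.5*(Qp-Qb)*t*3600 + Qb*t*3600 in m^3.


V = 0.5*(294.2 - 37.7)*7*3600 + 37.7*7*3600 = 4.1819e+06 m^3


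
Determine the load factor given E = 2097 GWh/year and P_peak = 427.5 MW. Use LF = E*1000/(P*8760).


LF = 2097 * 1000 / (427.5 * 8760) = 0.5600


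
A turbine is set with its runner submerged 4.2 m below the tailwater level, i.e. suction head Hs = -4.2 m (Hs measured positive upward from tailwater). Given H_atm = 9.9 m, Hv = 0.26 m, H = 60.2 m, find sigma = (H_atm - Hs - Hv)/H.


sigma = (9.9 - (-4.2) - 0.26) / 60.2 = 0.2299


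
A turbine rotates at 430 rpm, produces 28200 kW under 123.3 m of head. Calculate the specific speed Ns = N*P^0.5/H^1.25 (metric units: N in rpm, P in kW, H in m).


Ns = 430 * 28200^0.5 / 123.3^1.25 = 175.7475


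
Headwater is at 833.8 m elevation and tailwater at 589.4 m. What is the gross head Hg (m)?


Hg = 833.8 - 589.4 = 244.4000 m


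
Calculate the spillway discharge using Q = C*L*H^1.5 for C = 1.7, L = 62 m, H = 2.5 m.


Q = 1.7 * 62 * 2.5^1.5 = 416.6301 m^3/s


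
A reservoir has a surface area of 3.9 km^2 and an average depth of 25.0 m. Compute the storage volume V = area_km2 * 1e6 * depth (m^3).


V = 3.9 * 1e6 * 25.0 = 9.7500e+07 m^3


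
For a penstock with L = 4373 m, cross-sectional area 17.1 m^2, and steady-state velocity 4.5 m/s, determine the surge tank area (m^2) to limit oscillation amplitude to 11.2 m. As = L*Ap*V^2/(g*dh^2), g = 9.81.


As = 4373 * 17.1 * 4.5^2 / (9.81 * 11.2^2) = 1230.5395 m^2


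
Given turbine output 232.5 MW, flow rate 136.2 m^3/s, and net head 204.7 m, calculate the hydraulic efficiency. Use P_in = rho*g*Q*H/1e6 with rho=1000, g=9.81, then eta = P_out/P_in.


P_in = 1000 * 9.81 * 136.2 * 204.7 / 1e6 = 273.5042 MW
eta = 232.5 / 273.5042 = 0.8501


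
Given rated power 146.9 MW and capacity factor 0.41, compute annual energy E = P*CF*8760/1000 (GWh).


E = 146.9 * 0.41 * 8760 / 1000 = 527.6060 GWh


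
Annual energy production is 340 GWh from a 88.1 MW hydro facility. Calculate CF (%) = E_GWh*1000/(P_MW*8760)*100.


CF = 340 * 1000 / (88.1 * 8760) * 100 = 44.0554 %


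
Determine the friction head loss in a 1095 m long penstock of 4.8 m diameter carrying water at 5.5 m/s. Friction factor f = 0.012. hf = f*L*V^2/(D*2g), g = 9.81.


hf = 0.012 * 1095 * 5.5^2 / (4.8 * 2 * 9.81) = 4.2207 m


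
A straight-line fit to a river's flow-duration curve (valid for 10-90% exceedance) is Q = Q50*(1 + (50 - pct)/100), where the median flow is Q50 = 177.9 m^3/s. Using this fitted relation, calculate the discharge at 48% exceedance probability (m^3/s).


Q = 177.9 * (1 + (50 - 48)/100) = 181.4580 m^3/s


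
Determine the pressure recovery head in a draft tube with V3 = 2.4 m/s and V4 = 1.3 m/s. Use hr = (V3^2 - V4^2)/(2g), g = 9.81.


hr = (2.4^2 - 1.3^2) / (2*9.81) = 0.2074 m


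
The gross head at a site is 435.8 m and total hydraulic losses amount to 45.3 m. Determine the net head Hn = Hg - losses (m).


Hn = 435.8 - 45.3 = 390.5000 m


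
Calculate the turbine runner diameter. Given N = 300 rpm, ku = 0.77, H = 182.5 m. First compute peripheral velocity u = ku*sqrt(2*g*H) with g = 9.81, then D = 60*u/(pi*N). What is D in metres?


u = 0.77 * sqrt(2*9.81*182.5) = 46.0757 m/s
D = 60 * 46.0757 / (pi * 300) = 2.9333 m


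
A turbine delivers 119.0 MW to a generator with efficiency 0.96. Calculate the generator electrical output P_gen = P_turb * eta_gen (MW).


P_gen = 119.0 * 0.96 = 114.2400 MW
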